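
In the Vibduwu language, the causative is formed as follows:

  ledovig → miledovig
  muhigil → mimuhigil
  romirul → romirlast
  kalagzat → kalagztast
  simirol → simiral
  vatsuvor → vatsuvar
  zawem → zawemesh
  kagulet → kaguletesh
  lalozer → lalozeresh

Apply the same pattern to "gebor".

gebar

muhigil and romirul both end in -l yet inflect differently (mimuhigil, romirlast), so the final letter is not what conditions the rule; the last vowel is.
"gebor" has last vowel 'o'. The stems whose last vowel is 'o' (simirol → simiral, vatsuvor → vatsuvar) change the last vowel to 'a'.
The other patterns: stems whose last vowel is 'i' add the prefix mi-; stems whose last vowel is 'a' or 'u' delete the last vowel and add -ast; stems whose last vowel is 'e' add -esh.
So gebor → gebar.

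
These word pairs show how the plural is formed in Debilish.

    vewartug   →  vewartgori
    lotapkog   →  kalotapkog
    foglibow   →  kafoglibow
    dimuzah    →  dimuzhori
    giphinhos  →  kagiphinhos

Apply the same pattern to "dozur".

"dozur" has last vowel 'u'. The one such stem in the data (vewartug → vewartgori) deletes the last vowel and adds -ori (as does dimuzah), so the same rule applies.
So dozur → dozrori.

dozrori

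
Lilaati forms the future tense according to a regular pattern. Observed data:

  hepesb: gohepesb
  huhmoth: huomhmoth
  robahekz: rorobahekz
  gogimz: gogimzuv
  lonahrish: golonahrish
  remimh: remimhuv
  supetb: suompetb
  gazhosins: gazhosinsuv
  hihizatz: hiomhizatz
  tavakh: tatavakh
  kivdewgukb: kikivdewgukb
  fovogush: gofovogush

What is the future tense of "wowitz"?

remimh and huhmoth both end in -h yet inflect differently (remimhuv, huomhmoth), so the final letter is not what conditions the rule; the second-to-last letter is.
"wowitz" has second-to-last letter 't'. The stems whose second-to-last letter is 't' (huhmoth → huomhmoth, hihizatz → hiomhizatz, supetb → suompetb) insert -om- after the first vowel.
The other patterns: stems whose second-to-last letter is 'm' or 'n' add -uv; stems whose second-to-last letter is 'k' repeat the first consonant+vowel as a prefix; stems whose second-to-last letter is 's' add the prefix go-.
So wowitz → woomwitz.

woomwitz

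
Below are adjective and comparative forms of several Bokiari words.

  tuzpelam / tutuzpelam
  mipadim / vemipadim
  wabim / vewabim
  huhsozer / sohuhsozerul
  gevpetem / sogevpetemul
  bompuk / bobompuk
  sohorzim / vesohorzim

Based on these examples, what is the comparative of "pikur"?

pipikur

gevpetem and sohorzim both end in -m yet inflect differently (sogevpetemul, vesohorzim), so the final letter is not what conditions the rule; the last vowel is.
"pikur" has last vowel 'u'. The one such stem in the data (bompuk → bobompuk) repeats the first consonant+vowel as a prefix (as does tuzpelam), so the same rule applies.
The other patterns: stems whose last vowel is 'e' add so- … -ul around the stem; stems whose last vowel is 'i' add the prefix ve-.
So pikur → pipikur.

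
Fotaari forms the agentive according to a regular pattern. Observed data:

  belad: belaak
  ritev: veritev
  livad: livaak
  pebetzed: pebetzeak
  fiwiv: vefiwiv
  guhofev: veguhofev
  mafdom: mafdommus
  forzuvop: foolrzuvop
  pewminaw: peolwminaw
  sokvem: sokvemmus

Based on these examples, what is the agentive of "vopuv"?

pebetzed and sokvem both have last vowel 'e' yet inflect differently (pebetzeak, sokvemmus), so the last vowel is not what conditions the rule; the final letter is.
"vopuv" ends in -v. The stems ending in -v (ritev → veritev, guhofev → veguhofev, fiwiv → vefiwiv) add the prefix ve-.
So vopuv → vevopuv.

vevopuv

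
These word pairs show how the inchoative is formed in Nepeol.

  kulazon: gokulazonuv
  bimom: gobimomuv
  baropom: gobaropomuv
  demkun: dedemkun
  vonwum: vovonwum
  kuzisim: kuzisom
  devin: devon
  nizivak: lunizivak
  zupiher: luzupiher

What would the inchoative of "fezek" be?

"fezek" has last vowel 'e'. The one such stem in the data (zupiher → luzupiher) adds the prefix lu-, so the same rule applies.
So fezek → lufezek.

lufezek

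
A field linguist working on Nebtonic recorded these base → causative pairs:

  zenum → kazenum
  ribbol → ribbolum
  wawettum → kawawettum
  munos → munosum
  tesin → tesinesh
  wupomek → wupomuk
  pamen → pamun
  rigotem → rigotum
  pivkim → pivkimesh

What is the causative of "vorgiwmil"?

rigotem and zenum both end in -m yet inflect differently (rigotum, kazenum), so the final letter is not what conditions the rule; the last vowel is.
"vorgiwmil" has last vowel 'i'. The stems whose last vowel is 'i' (pivkim → pivkimesh, tesin → tesinesh) add -esh.
So vorgiwmil → vorgiwmilesh.

vorgiwmilesh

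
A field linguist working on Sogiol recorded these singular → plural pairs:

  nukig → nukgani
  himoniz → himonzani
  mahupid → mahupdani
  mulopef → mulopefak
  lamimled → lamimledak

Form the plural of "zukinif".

zukinfani

mahupid and lamimled both end in -d yet inflect differently (mahupdani, lamimledak), so the final letter is not what conditions the rule; the last vowel is.
"zukinif" has last vowel 'i'. The stems whose last vowel is 'i' (nukig → nukgani, himoniz → himonzani, mahupid → mahupdani) delete the last vowel and add -ani.
The other pattern: stems whose last vowel is 'e' add -ak.
So zukinif → zukinfani.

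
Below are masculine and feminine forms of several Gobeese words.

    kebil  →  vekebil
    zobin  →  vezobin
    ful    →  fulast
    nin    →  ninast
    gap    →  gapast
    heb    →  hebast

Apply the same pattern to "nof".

"nof" has 1 vowel. The stems with 1 vowel (ful → fulast, nin → ninast, gap → gapast) add -ast.
The other pattern: stems with 2 vowels add the prefix ve-.
So nof → nofast.

nofast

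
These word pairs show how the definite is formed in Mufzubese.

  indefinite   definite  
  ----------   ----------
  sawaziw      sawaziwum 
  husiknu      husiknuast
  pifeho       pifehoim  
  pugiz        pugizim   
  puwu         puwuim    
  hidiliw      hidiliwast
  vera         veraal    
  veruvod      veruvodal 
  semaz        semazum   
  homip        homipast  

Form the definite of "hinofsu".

hinofsuast

husiknu and puwu both end in -u yet inflect differently (husiknuast, puwuim), so the final letter is not what conditions the rule; the first letter is.
"hinofsu" begins with h-. The stems beginning with h- (husiknu → husiknuast, hidiliw → hidiliwast, homip → homipast) add -ast.
So hinofsu → hinofsuast.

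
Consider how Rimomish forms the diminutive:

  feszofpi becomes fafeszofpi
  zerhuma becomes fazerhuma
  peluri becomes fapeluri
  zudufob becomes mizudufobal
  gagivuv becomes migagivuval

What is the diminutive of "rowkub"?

mirowkubal

"rowkub" ends in a consonant. The stems ending in a consonant (zudufob → mizudufobal, gagivuv → migagivuval) add mi- … -al around the stem.
The other pattern: stems ending in a vowel add the prefix fa-.
So rowkub → mirowkubal.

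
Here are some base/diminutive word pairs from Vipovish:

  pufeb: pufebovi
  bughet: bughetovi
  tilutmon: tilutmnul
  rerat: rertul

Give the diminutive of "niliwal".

niliwlul

bughet and rerat both end in -t yet inflect differently (bughetovi, rertul), so the final letter is not what conditions the rule; the last vowel is.
"niliwal" has last vowel 'a'. The one such stem in the data (rerat → rertul) deletes the last vowel and adds -ul (as does tilutmon), so the same rule applies.
So niliwal → niliwlul.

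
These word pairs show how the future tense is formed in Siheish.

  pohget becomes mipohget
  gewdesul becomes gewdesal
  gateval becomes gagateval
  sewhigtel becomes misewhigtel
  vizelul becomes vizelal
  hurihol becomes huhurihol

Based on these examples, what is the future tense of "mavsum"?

mavsam

sewhigtel and gewdesul both end in -l yet inflect differently (misewhigtel, gewdesal), so the final letter is not what conditions the rule; the last vowel is.
"mavsum" has last vowel 'u'. The stems whose last vowel is 'u' (gewdesul → gewdesal, vizelul → vizelal) change the last vowel to 'a'.
The other patterns: stems whose last vowel is 'e' add the prefix mi-; stems whose last vowel is 'a' or 'o' repeat the first consonant+vowel as a prefix.
So mavsum → mavsam.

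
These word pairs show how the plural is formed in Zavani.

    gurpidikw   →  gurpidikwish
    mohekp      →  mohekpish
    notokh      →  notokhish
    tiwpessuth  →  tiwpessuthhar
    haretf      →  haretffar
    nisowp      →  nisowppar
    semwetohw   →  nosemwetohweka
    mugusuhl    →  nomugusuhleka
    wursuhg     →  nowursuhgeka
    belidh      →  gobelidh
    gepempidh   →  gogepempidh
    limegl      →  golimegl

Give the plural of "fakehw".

notokh and tiwpessuth both end in -h yet inflect differently (notokhish, tiwpessuthhar), so the final letter is not what conditions the rule; the second-to-last letter is.
"fakehw" has second-to-last letter 'h'. The stems whose second-to-last letter is 'h' (semwetohw → nosemwetohweka, mugusuhl → nomugusuhleka, wursuhg → nowursuhgeka) add no- … -eka around the stem.
So fakehw → nofakehweka.

nofakehweka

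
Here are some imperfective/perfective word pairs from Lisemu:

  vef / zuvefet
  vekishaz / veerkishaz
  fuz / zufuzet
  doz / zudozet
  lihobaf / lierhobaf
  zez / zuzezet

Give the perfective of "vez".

vef and lihobaf both end in -f yet inflect differently (zuvefet, lierhobaf), so the final letter is not what conditions the rule; the number of vowels is.
"vez" has 1 vowel. The stems with 1 vowel (doz → zudozet, vef → zuvefet, fuz → zufuzet) add zu- … -et around the stem.
The other pattern: stems with 3 vowels insert -er- after the first vowel.
So vez → zuvezet.

zuvezet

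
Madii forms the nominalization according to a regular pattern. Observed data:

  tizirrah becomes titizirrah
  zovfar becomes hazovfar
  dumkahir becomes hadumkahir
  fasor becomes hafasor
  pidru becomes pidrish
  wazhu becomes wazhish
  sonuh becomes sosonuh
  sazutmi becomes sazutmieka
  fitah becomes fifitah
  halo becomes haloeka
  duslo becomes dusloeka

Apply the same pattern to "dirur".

hadirur

sonuh and pidru both have last vowel 'u' yet inflect differently (sosonuh, pidrish), so the last vowel is not what conditions the rule; the final letter is.
"dirur" ends in -r. The stems ending in -r (dumkahir → hadumkahir, zovfar → hazovfar, fasor → hafasor) add the prefix ha-.
The other patterns: stems ending in -h repeat the first consonant+vowel as a prefix; stems ending in -u drop the final letter and add -ish; stems ending in -i or -o add -eka.
So dirur → hadirur.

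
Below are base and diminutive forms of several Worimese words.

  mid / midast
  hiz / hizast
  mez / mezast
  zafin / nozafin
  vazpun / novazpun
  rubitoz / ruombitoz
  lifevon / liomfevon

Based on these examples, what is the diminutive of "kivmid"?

nokivmid

hiz and rubitoz both end in -z yet inflect differently (hizast, ruombitoz), so the final letter is not what conditions the rule; the number of vowels is.
"kivmid" has 2 vowels. The stems with 2 vowels (zafin → nozafin, vazpun → novazpun) add the prefix no-.
So kivmid → nokivmid.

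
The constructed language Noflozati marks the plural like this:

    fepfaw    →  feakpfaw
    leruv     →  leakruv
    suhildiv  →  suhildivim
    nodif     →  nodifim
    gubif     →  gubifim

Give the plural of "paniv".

"paniv" has last vowel 'i'. The stems whose last vowel is 'i' (nodif → nodifim, gubif → gubifim, suhildiv → suhildivim) add -im.
So paniv → panivim.

panivim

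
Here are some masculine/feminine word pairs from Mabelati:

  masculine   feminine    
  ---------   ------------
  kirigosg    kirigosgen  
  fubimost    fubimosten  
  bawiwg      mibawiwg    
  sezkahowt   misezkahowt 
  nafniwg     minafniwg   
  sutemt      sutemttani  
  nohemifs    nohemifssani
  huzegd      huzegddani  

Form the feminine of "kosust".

"kosust" has second-to-last letter 's'. The stems whose second-to-last letter is 's' (kirigosg → kirigosgen, fubimost → fubimosten) add -en.
The other patterns: stems whose second-to-last letter is 'w' add the prefix mi-; stems whose second-to-last letter is 'f', 'g' or 'm' double the final consonant and add -ani.
So kosust → kosusten.

kosusten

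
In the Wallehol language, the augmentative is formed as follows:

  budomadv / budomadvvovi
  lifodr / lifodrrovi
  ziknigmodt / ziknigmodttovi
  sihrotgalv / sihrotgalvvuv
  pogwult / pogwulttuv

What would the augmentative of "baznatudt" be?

baznatudttovi

"baznatudt" has second-to-last letter 'd'. The stems whose second-to-last letter is 'd' (budomadv → budomadvvovi, lifodr → lifodrrovi, ziknigmodt → ziknigmodttovi) double the final consonant and add -ovi.
The other pattern: stems whose second-to-last letter is 'l' double the final consonant and add -uv.
So baznatudt → baznatudttovi.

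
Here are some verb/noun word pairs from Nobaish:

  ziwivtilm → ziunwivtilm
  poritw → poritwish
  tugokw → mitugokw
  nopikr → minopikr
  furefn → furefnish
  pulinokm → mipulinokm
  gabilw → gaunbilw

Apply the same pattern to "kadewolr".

"kadewolr" has second-to-last letter 'l'. The stems whose second-to-last letter is 'l' (gabilw → gaunbilw, ziwivtilm → ziunwivtilm) insert -un- after the first vowel.
So kadewolr → kaundewolr.

kaundewolr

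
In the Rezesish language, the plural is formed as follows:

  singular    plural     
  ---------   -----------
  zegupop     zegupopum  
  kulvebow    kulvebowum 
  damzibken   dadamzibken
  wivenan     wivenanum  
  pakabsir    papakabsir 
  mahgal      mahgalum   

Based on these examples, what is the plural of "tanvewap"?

tanvewapum

"tanvewap" has last vowel 'a'. The stems whose last vowel is 'a' (mahgal → mahgalum, wivenan → wivenanum) add -um.
The other pattern: stems whose last vowel is 'e' or 'i' repeat the first consonant+vowel as a prefix.
So tanvewap → tanvewapum.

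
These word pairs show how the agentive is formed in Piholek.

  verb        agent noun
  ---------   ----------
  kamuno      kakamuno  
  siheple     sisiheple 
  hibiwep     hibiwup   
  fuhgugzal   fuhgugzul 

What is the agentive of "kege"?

siheple and hibiwep both have last vowel 'e' yet inflect differently (sisiheple, hibiwup), so the last vowel is not what conditions the rule; whether the stem ends in a vowel or a consonant is.
"kege" ends in a vowel. The stems ending in a vowel (kamuno → kakamuno, siheple → sisiheple) repeat the first consonant+vowel as a prefix.
The other pattern: stems ending in a consonant change the last vowel to 'u'.
So kege → kekege.

kekege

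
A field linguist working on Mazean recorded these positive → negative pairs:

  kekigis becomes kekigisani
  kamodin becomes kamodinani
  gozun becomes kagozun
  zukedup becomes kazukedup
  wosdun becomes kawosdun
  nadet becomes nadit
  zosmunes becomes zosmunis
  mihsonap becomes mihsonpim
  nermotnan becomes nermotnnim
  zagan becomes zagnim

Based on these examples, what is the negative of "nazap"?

"nazap" has last vowel 'a'. The stems whose last vowel is 'a' (mihsonap → mihsonpim, nermotnan → nermotnnim, zagan → zagnim) delete the last vowel and add -im.
So nazap → nazpim.

nazpim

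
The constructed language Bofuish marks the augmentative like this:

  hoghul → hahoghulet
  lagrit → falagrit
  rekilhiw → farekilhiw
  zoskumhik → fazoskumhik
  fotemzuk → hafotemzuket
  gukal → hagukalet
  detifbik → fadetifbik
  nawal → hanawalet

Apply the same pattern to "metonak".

hametonaket

detifbik and fotemzuk both end in -k yet inflect differently (fadetifbik, hafotemzuket), so the final letter is not what conditions the rule; the last vowel is.
"metonak" has last vowel 'a'. The stems whose last vowel is 'a' (gukal → hagukalet, nawal → hanawalet) add ha- … -et around the stem.
The other pattern: stems whose last vowel is 'i' add the prefix fa-.
So metonak → hametonaket.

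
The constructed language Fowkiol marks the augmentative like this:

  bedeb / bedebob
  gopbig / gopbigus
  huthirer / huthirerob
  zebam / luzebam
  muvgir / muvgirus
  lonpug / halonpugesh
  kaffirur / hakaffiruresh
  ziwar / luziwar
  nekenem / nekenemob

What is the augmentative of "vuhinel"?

muvgir and huthirer both end in -r yet inflect differently (muvgirus, huthirerob), so the final letter is not what conditions the rule; the last vowel is.
"vuhinel" has last vowel 'e'. The stems whose last vowel is 'e' (huthirer → huthirerob, nekenem → nekenemob, bedeb → bedebob) add -ob.
So vuhinel → vuhinelob.

vuhinelob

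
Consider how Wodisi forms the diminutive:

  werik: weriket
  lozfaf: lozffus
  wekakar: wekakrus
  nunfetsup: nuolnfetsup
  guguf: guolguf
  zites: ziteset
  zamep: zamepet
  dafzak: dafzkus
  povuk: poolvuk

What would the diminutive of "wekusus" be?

povuk and dafzak both end in -k yet inflect differently (poolvuk, dafzkus), so the final letter is not what conditions the rule; the last vowel is.
"wekusus" has last vowel 'u'. The stems whose last vowel is 'u' (guguf → guolguf, povuk → poolvuk, nunfetsup → nuolnfetsup) insert -ol- after the first vowel.
So wekusus → weolkusus.

weolkusus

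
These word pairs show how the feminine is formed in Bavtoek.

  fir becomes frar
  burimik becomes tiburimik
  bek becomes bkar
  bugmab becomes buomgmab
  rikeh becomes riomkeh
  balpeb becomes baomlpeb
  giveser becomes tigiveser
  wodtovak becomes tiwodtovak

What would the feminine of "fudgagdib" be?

tifudgagdib

bek and wodtovak both end in -k yet inflect differently (bkar, tiwodtovak), so the final letter is not what conditions the rule; the number of vowels is.
"fudgagdib" has 3 vowels. The stems with 3 vowels (wodtovak → tiwodtovak, giveser → tigiveser, burimik → tiburimik) add the prefix ti-.
The other patterns: stems with 1 vowel delete the last vowel and add -ar; stems with 2 vowels insert -om- after the first vowel.
So fudgagdib → tifudgagdib.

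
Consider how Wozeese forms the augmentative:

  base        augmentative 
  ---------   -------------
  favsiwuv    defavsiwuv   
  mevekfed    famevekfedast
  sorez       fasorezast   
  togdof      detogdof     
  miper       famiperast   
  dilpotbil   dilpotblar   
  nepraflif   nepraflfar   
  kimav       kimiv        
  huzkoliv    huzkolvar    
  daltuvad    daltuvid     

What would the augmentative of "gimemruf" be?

huzkoliv and kimav both end in -v yet inflect differently (huzkolvar, kimiv), so the final letter is not what conditions the rule; the last vowel is.
"gimemruf" has last vowel 'u'. The one such stem in the data (favsiwuv → defavsiwuv) adds the prefix de-, so the same rule applies.
The other patterns: stems whose last vowel is 'e' add fa- … -ast around the stem; stems whose last vowel is 'i' delete the last vowel and add -ar; stems whose last vowel is 'a' change the last vowel to 'i'.
So gimemruf → degimemruf.

degimemruf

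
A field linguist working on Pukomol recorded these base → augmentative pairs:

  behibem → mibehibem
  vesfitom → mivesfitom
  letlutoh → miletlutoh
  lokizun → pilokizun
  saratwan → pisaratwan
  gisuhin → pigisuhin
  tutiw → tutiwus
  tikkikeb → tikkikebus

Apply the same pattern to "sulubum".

misulubum

"sulubum" ends in -m. The stems ending in -m (behibem → mibehibem, vesfitom → mivesfitom) add the prefix mi-.
So sulubum → misulubum.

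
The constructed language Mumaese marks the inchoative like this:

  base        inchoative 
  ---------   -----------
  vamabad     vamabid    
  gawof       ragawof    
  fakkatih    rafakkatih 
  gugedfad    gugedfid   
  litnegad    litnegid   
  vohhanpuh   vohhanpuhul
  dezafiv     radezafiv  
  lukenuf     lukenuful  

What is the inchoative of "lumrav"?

lumriv

lukenuf and gawof both end in -f yet inflect differently (lukenuful, ragawof), so the final letter is not what conditions the rule; the last vowel is.
"lumrav" has last vowel 'a'. The stems whose last vowel is 'a' (gugedfad → gugedfid, vamabad → vamabid, litnegad → litnegid) change the last vowel to 'i'.
The other patterns: stems whose last vowel is 'u' add -ul; stems whose last vowel is 'i' or 'o' add the prefix ra-.
So lumrav → lumriv.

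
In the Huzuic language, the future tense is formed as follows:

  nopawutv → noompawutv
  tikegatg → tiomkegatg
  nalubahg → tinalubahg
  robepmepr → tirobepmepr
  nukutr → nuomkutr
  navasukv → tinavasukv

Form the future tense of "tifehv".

titifehv

"tifehv" has second-to-last letter 'h'. The one such stem in the data (nalubahg → tinalubahg) adds the prefix ti-, so the same rule applies.
So tifehv → titifehv.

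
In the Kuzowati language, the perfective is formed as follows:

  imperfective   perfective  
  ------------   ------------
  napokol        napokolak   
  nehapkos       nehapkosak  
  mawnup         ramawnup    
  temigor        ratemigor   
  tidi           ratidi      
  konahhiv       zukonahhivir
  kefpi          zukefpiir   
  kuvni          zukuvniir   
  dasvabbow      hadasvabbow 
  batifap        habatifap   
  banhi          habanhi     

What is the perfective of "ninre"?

"ninre" begins with n-. The stems beginning with n- (napokol → napokolak, nehapkos → nehapkosak) add -ak.
The other patterns: stems beginning with m- or t- add the prefix ra-; stems beginning with k- add zu- … -ir around the stem; stems beginning with b- or d- add the prefix ha-.
So ninre → ninreak.

ninreak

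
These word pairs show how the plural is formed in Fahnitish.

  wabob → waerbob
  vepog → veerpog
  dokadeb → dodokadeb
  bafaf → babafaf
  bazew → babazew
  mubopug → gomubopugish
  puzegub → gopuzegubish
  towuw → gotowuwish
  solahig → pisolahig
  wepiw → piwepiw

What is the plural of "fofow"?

foerfow

"fofow" has last vowel 'o'. The stems whose last vowel is 'o' (wabob → waerbob, vepog → veerpog) insert -er- after the first vowel.
The other patterns: stems whose last vowel is 'a' or 'e' repeat the first consonant+vowel as a prefix; stems whose last vowel is 'u' add go- … -ish around the stem; stems whose last vowel is 'i' add the prefix pi-.
So fofow → foerfow.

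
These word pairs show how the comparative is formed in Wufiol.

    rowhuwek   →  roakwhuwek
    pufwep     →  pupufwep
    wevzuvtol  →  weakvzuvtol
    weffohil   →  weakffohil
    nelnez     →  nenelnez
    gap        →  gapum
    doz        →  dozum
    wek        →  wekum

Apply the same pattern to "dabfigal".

daakbfigal

gap and pufwep both end in -p yet inflect differently (gapum, pupufwep), so the final letter is not what conditions the rule; the number of vowels is.
"dabfigal" has 3 vowels. The stems with 3 vowels (rowhuwek → roakwhuwek, weffohil → weakffohil, wevzuvtol → weakvzuvtol) insert -ak- after the first vowel.
The other patterns: stems with 1 vowel add -um; stems with 2 vowels repeat the first consonant+vowel as a prefix.
So dabfigal → daakbfigal.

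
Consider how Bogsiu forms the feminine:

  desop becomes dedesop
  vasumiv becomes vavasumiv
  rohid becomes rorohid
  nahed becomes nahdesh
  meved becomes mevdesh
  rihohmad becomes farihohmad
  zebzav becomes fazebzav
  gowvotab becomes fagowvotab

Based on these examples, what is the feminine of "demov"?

rohid and nahed both end in -d yet inflect differently (rorohid, nahdesh), so the final letter is not what conditions the rule; the last vowel is.
"demov" has last vowel 'o'. The one such stem in the data (desop → dedesop) repeats the first consonant+vowel as a prefix (as do vasumiv, rohid), so the same rule applies.
So demov → dedemov.

dedemov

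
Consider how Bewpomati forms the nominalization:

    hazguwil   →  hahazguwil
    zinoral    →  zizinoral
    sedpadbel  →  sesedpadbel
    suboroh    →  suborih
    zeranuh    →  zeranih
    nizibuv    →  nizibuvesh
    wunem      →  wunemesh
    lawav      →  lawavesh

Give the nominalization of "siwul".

zeranuh and nizibuv both have last vowel 'u' yet inflect differently (zeranih, nizibuvesh), so the last vowel is not what conditions the rule; the final letter is.
"siwul" ends in -l. The stems ending in -l (hazguwil → hahazguwil, zinoral → zizinoral, sedpadbel → sesedpadbel) repeat the first consonant+vowel as a prefix.
So siwul → sisiwul.

sisiwul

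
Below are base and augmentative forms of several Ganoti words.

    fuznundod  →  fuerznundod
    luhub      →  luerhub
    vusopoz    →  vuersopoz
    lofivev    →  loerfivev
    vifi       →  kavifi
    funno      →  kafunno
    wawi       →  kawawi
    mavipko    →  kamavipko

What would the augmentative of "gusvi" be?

kagusvi

fuznundod and funno both have last vowel 'o' yet inflect differently (fuerznundod, kafunno), so the last vowel is not what conditions the rule; whether the stem ends in a vowel or a consonant is.
"gusvi" ends in a vowel. The stems ending in a vowel (vifi → kavifi, funno → kafunno, wawi → kawawi) add the prefix ka-.
So gusvi → kagusvi.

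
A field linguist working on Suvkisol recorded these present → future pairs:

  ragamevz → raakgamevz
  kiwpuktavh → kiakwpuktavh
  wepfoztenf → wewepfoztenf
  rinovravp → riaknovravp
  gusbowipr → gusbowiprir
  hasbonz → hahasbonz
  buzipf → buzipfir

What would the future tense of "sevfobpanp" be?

sesevfobpanp

ragamevz and hasbonz both end in -z yet inflect differently (raakgamevz, hahasbonz), so the final letter is not what conditions the rule; the second-to-last letter is.
"sevfobpanp" has second-to-last letter 'n'. The stems whose second-to-last letter is 'n' (hasbonz → hahasbonz, wepfoztenf → wewepfoztenf) repeat the first consonant+vowel as a prefix.
The other patterns: stems whose second-to-last letter is 'v' insert -ak- after the first vowel; stems whose second-to-last letter is 'p' add -ir.
So sevfobpanp → sesevfobpanp.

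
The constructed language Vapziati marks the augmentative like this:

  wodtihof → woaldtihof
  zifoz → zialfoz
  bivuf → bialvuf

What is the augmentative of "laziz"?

laalziz

Every pair shown (wodtihof → woaldtihof, zifoz → zialfoz, bivuf → bialvuf) follows the same rule: insert -al- after the first vowel.
So laziz → laalziz.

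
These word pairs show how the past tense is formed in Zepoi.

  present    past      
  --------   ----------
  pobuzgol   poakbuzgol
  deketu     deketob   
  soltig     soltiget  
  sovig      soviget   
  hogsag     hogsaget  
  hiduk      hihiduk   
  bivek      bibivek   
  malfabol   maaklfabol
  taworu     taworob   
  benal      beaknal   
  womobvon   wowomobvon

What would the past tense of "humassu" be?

hogsag and benal both have last vowel 'a' yet inflect differently (hogsaget, beaknal), so the last vowel is not what conditions the rule; the final letter is.
"humassu" ends in -u. The stems ending in -u (deketu → deketob, taworu → taworob) drop the final letter and add -ob.
So humassu → humassob.

humassob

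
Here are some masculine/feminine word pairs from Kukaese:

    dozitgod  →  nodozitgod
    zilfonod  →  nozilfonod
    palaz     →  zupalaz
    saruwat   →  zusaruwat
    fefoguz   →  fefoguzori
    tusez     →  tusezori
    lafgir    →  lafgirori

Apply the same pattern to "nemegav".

zunemegav

palaz and fefoguz both end in -z yet inflect differently (zupalaz, fefoguzori), so the final letter is not what conditions the rule; the last vowel is.
"nemegav" has last vowel 'a'. The stems whose last vowel is 'a' (palaz → zupalaz, saruwat → zusaruwat) add the prefix zu-.
The other patterns: stems whose last vowel is 'o' add the prefix no-; stems whose last vowel is 'e', 'i' or 'u' add -ori.
So nemegav → zunemegav.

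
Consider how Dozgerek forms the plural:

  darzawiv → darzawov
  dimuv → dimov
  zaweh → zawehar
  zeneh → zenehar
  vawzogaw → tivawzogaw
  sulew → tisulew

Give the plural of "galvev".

zaweh and sulew both have last vowel 'e' yet inflect differently (zawehar, tisulew), so the last vowel is not what conditions the rule; the final letter is.
"galvev" ends in -v. The stems ending in -v (darzawiv → darzawov, dimuv → dimov) change the last vowel to 'o'.
So galvev → galvov.

galvov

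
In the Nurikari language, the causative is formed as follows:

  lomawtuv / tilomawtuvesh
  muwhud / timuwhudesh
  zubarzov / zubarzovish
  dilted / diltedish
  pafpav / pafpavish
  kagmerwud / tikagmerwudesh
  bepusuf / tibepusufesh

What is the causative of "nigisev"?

nigisevish

"nigisev" has last vowel 'e'. The one such stem in the data (dilted → diltedish) adds -ish, so the same rule applies.
So nigisev → nigisevish.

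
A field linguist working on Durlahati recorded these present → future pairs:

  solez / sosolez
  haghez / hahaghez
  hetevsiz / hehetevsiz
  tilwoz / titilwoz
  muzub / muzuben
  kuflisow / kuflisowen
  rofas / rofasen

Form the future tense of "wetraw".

"wetraw" ends in -w. The one such stem in the data (kuflisow → kuflisowen) adds -en, so the same rule applies.
The other pattern: stems ending in -z repeat the first consonant+vowel as a prefix.
So wetraw → wetrawen.

wetrawen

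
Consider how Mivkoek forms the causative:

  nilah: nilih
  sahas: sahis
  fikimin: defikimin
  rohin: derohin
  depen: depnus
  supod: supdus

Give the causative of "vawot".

vawtus

fikimin and depen both end in -n yet inflect differently (defikimin, depnus), so the final letter is not what conditions the rule; the last vowel is.
"vawot" has last vowel 'o'. The one such stem in the data (supod → supdus) deletes the last vowel and adds -us (as does depen), so the same rule applies.
So vawot → vawtus.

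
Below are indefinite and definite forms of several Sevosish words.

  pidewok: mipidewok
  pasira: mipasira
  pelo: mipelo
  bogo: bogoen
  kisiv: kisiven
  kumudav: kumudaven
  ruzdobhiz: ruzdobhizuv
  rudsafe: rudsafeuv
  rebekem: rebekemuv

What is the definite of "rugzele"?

"rugzele" begins with r-. The stems beginning with r- (ruzdobhiz → ruzdobhizuv, rudsafe → rudsafeuv, rebekem → rebekemuv) add -uv.
The other patterns: stems beginning with p- add the prefix mi-; stems beginning with b- or k- add -en.
So rugzele → rugzeleuv.

rugzeleuv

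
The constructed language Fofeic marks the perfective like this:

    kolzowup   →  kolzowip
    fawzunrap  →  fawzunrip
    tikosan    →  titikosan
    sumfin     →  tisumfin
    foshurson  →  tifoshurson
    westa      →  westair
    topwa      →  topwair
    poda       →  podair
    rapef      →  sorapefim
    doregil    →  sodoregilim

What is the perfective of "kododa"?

fawzunrap and tikosan both have last vowel 'a' yet inflect differently (fawzunrip, titikosan), so the last vowel is not what conditions the rule; the final letter is.
"kododa" ends in -a. The stems ending in -a (westa → westair, topwa → topwair, poda → podair) add -ir.
So kododa → kododair.

kododair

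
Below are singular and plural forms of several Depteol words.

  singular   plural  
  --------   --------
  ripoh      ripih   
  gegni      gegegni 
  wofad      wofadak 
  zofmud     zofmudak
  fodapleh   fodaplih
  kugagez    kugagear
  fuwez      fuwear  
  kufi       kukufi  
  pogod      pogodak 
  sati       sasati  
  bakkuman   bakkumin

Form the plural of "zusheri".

zuzusheri

pogod and ripoh both have last vowel 'o' yet inflect differently (pogodak, ripih), so the last vowel is not what conditions the rule; the final letter is.
"zusheri" ends in -i. The stems ending in -i (sati → sasati, kufi → kukufi, gegni → gegegni) repeat the first consonant+vowel as a prefix.
The other patterns: stems ending in -z drop the final letter and add -ar; stems ending in -d add -ak; stems ending in -h or -n change the last vowel to 'i'.
So zusheri → zuzusheri.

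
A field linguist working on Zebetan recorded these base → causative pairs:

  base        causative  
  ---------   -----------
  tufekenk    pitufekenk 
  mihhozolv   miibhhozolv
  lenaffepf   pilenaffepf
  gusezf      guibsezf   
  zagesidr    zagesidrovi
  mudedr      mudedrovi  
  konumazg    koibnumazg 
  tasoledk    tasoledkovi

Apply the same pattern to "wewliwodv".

wewliwodvovi

"wewliwodv" has second-to-last letter 'd'. The stems whose second-to-last letter is 'd' (mudedr → mudedrovi, zagesidr → zagesidrovi, tasoledk → tasoledkovi) add -ovi.
So wewliwodv → wewliwodvovi.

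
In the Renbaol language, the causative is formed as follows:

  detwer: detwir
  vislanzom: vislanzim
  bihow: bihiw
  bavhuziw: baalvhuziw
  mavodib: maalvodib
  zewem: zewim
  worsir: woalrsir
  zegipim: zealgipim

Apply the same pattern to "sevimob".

sevimib

"sevimob" has last vowel 'o'. The stems whose last vowel is 'o' (bihow → bihiw, vislanzom → vislanzim) change the last vowel to 'i'.
So sevimob → sevimib.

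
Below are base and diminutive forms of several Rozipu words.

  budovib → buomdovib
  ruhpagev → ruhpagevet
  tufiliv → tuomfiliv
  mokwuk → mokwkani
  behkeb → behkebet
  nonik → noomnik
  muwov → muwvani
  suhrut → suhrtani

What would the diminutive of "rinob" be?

rinbani

ruhpagev and tufiliv both end in -v yet inflect differently (ruhpagevet, tuomfiliv), so the final letter is not what conditions the rule; the last vowel is.
"rinob" has last vowel 'o'. The one such stem in the data (muwov → muwvani) deletes the last vowel and adds -ani (as do mokwuk, suhrut), so the same rule applies.
So rinob → rinbani.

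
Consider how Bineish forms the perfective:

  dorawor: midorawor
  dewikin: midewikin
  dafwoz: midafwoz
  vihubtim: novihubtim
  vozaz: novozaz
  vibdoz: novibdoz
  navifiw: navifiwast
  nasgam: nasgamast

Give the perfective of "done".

midone

dafwoz and vozaz both end in -z yet inflect differently (midafwoz, novozaz), so the final letter is not what conditions the rule; the first letter is.
"done" begins with d-. The stems beginning with d- (dorawor → midorawor, dewikin → midewikin, dafwoz → midafwoz) add the prefix mi-.
The other patterns: stems beginning with v- add the prefix no-; stems beginning with n- add -ast.
So done → midone.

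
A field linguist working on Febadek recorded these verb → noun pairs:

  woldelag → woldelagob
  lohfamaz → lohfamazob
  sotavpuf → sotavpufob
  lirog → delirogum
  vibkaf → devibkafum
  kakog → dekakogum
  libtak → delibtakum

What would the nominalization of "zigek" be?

dezigekum

woldelag and lirog both end in -g yet inflect differently (woldelagob, delirogum), so the final letter is not what conditions the rule; the number of vowels is.
"zigek" has 2 vowels. The stems with 2 vowels (lirog → delirogum, vibkaf → devibkafum, kakog → dekakogum) add de- … -um around the stem.
The other pattern: stems with 3 vowels add -ob.
So zigek → dezigekum.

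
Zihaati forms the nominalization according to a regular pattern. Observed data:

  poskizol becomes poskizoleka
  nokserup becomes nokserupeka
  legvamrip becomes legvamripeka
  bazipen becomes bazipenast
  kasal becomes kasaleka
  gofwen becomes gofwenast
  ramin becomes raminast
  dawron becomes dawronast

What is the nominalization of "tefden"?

ramin and legvamrip both have last vowel 'i' yet inflect differently (raminast, legvamripeka), so the last vowel is not what conditions the rule; the final letter is.
"tefden" ends in -n. The stems ending in -n (ramin → raminast, gofwen → gofwenast, bazipen → bazipenast) add -ast.
So tefden → tefdenast.

tefdenast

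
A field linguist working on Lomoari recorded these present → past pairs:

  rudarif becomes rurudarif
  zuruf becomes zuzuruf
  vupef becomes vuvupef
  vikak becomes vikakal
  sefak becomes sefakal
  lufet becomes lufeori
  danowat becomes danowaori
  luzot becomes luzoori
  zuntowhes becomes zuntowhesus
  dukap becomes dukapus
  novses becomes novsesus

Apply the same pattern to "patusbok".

patusbokal

vupef and lufet both have last vowel 'e' yet inflect differently (vuvupef, lufeori), so the last vowel is not what conditions the rule; the final letter is.
"patusbok" ends in -k. The stems ending in -k (vikak → vikakal, sefak → sefakal) add -al.
So patusbok → patusbokal.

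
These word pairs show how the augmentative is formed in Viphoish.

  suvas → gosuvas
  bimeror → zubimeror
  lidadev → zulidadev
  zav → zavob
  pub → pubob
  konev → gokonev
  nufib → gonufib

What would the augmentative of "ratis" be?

goratis

zav and konev both end in -v yet inflect differently (zavob, gokonev), so the final letter is not what conditions the rule; the number of vowels is.
"ratis" has 2 vowels. The stems with 2 vowels (suvas → gosuvas, konev → gokonev, nufib → gonufib) add the prefix go-.
So ratis → goratis.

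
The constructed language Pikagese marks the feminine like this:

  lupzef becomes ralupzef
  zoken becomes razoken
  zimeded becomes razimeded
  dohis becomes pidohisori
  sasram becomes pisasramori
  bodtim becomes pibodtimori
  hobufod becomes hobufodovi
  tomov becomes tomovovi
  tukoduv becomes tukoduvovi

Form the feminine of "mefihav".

zimeded and hobufod both end in -d yet inflect differently (razimeded, hobufodovi), so the final letter is not what conditions the rule; the last vowel is.
"mefihav" has last vowel 'a'. The one such stem in the data (sasram → pisasramori) adds pi- … -ori around the stem, so the same rule applies.
The other patterns: stems whose last vowel is 'e' add the prefix ra-; stems whose last vowel is 'o' or 'u' add -ovi.
So mefihav → pimefihavori.

pimefihavori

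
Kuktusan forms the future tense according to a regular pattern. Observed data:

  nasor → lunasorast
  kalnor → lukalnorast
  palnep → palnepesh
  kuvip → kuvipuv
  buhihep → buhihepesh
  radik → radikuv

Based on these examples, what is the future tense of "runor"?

palnep and kuvip both end in -p yet inflect differently (palnepesh, kuvipuv), so the final letter is not what conditions the rule; the last vowel is.
"runor" has last vowel 'o'. The stems whose last vowel is 'o' (kalnor → lukalnorast, nasor → lunasorast) add lu- … -ast around the stem.
So runor → lurunorast.

lurunorast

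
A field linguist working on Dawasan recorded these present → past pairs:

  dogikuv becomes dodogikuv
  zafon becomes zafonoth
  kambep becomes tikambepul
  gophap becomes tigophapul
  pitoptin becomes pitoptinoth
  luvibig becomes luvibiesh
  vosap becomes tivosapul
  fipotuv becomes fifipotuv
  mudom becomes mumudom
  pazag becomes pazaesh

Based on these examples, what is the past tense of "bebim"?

bebebim

pitoptin and luvibig both have last vowel 'i' yet inflect differently (pitoptinoth, luvibiesh), so the last vowel is not what conditions the rule; the final letter is.
"bebim" ends in -m. The one such stem in the data (mudom → mumudom) repeats the first consonant+vowel as a prefix (as do dogikuv, fipotuv), so the same rule applies.
So bebim → bebebim.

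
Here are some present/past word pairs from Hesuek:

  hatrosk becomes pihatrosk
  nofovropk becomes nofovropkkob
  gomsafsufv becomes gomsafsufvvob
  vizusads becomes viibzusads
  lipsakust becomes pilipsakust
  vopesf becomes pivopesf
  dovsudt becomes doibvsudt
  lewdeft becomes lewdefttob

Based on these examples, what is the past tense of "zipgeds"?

ziibpgeds

dovsudt and lipsakust both end in -t yet inflect differently (doibvsudt, pilipsakust), so the final letter is not what conditions the rule; the second-to-last letter is.
"zipgeds" has second-to-last letter 'd'. The stems whose second-to-last letter is 'd' (dovsudt → doibvsudt, vizusads → viibzusads) insert -ib- after the first vowel.
The other patterns: stems whose second-to-last letter is 's' add the prefix pi-; stems whose second-to-last letter is 'f' or 'p' double the final consonant and add -ob.
So zipgeds → ziibpgeds.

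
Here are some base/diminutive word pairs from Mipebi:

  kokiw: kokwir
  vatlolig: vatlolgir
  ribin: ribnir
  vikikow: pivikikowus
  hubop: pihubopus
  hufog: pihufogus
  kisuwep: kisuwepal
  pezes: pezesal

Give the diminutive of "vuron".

kokiw and vikikow both end in -w yet inflect differently (kokwir, pivikikowus), so the final letter is not what conditions the rule; the last vowel is.
"vuron" has last vowel 'o'. The stems whose last vowel is 'o' (vikikow → pivikikowus, hubop → pihubopus, hufog → pihufogus) add pi- … -us around the stem.
The other patterns: stems whose last vowel is 'i' delete the last vowel and add -ir; stems whose last vowel is 'e' add -al.
So vuron → pivuronus.

pivuronus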